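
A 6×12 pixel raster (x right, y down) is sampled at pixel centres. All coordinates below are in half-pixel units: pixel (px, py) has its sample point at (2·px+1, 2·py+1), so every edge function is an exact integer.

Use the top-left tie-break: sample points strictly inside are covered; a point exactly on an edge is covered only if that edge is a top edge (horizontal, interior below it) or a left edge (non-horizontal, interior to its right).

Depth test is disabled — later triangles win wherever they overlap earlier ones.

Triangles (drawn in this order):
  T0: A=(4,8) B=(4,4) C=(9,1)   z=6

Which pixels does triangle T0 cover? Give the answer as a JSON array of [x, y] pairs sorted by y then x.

T0:
  2·area = 20
  edge (4, 8)→(4, 4): d=(0,-4) top-left  bias=+0
  edge (4, 4)→(9, 1): d=(5,-3) top-left  bias=+0
  edge (9, 1)→(4, 8): d=(-5,7) right/bottom  bias=-1
    (4,0)@(9, 1): e=[20,0,0] → ·  [on edge]
    (3,1)@(7, 3): e=[12,4,4] → #
    (4,1)@(9, 3): e=[20,10,-10] → ·
    (2,2)@(5, 5): e=[4,8,8] → #
    (3,2)@(7, 5): e=[12,14,-6] → ·
    (2,3)@(5, 7): e=[4,18,-2] → ·
  covered (2 px):
    · · · · · ·
    · · · # · ·
    · · # · · ·
    · · · · · ·
    · · · · · ·
    · · · · · ·
    · · · · · ·
    · · · · · ·
    · · · · · ·
    · · · · · ·
    · · · · · ·
    · · · · · ·

Final: [[3,1],[2,2]]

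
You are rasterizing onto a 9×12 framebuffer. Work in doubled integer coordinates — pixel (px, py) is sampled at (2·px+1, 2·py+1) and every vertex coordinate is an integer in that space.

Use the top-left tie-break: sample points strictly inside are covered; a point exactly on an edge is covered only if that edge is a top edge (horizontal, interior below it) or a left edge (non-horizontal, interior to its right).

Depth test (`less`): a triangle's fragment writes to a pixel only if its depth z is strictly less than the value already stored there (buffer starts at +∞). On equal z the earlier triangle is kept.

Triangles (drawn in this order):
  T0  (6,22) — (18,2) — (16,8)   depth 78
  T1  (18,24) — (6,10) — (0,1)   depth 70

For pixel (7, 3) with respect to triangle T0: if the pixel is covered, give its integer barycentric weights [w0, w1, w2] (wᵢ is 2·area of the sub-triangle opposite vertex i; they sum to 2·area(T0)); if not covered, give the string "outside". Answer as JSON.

T0:
  2·area = 32
  edge (6, 22)→(18, 2): d=(12,-20) top-left  bias=+0
  edge (18, 2)→(16, 8): d=(-2,6) right/bottom  bias=-1
  edge (16, 8)→(6, 22): d=(-10,14) right/bottom  bias=-1
    (8,2)@(17, 5): e=[16,0,16] → ·  [on edge]
    (7,3)@(15, 7): e=[0,8,24] → #  [on edge]
    (8,3)@(17, 7): e=[40,-4,-4] → ·
    (7,4)@(15, 9): e=[24,4,4] → #
    (8,4)@(17, 9): e=[64,-8,-24] → ·
    (6,5)@(13, 11): e=[8,12,12] → #
    (7,5)@(15, 11): e=[48,0,-16] → ·  [on edge]
    (6,6)@(13, 13): e=[32,8,-8] → ·
    (5,7)@(11, 15): e=[16,16,0] → ·  [on edge]
    (4,8)@(9, 17): e=[0,24,8] → #  [on edge]
    (5,8)@(11, 17): e=[40,12,-20] → ·
    (6,8)@(13, 17): e=[80,0,-48] → ·  [on edge]
    (5,11)@(11, 23): e=[112,0,-80] → ·  [on edge]
  covered (4 px):
    · · · · · · · · ·
    · · · · · · · · ·
    · · · · · · · · ·
    · · · · · · · # ·
    · · · · · · · # ·
    · · · · · · # · ·
    · · · · · · · · ·
    · · · · · · · · ·
    · · · · # · · · ·
    · · · · · · · · ·
    · · · · · · · · ·
    · · · · · · · · ·
T1:
  2·area = 24
  edge (18, 24)→(6, 10): d=(-12,-14) top-left  bias=+0
  edge (6, 10)→(0, 1): d=(-6,-9) top-left  bias=+0
  edge (0, 1)→(18, 24): d=(18,23) right/bottom  bias=-1
    (1,2)@(3, 5): e=[18,3,3] → #
    (2,2)@(5, 5): e=[46,21,-43] → ·
    (1,3)@(3, 7): e=[-6,-9,39] → ·
    (3,5)@(7, 11): e=[2,3,19] → #
    (4,5)@(9, 11): e=[30,21,-27] → ·
    (3,6)@(7, 13): e=[-22,-9,55] → ·
    (4,6)@(9, 13): e=[6,9,9] → #
    (5,6)@(11, 13): e=[34,27,-37] → ·
    (4,7)@(9, 15): e=[-18,-3,45] → ·
  covered (3 px):
    · · · · · · · · ·
    · · · · · · · · ·
    · # · · · · · · ·
    · · · · · · · · ·
    · · · · · · · · ·
    · · · # · · · · ·
    · · · · # · · · ·
    · · · · · · · · ·
    · · · · · · · · ·
    · · · · · · · · ·
    · · · · · · · · ·
    · · · · · · · · ·

Answer: [8,24,0]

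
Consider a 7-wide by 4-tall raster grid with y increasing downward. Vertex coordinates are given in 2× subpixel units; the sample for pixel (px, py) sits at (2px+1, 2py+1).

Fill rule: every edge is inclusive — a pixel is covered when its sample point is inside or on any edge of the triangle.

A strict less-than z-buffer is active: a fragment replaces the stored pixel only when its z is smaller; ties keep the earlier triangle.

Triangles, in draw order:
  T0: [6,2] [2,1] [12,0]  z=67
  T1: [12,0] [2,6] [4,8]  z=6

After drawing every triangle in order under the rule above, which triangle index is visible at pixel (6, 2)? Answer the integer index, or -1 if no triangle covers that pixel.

T0:
  2·area = 14
  edge (6, 2)→(2, 1): d=(-4,-1) inclusive
  edge (2, 1)→(12, 0): d=(10,-1) inclusive
  edge (12, 0)→(6, 2): d=(-6,2) inclusive
    (1,0)@(3, 1): e=[1,1,12] → X
    (2,0)@(5, 1): e=[3,3,8] → X
    (3,0)@(7, 1): e=[5,5,4] → X
    (4,0)@(9, 1): e=[7,7,0] → X  [on edge]
    (5,0)@(11, 1): e=[9,9,-4] → .
    (1,1)@(3, 3): e=[-7,21,0] → .  [on edge]
    (2,1)@(5, 3): e=[-5,23,-4] → .
    (3,1)@(7, 3): e=[-3,25,-8] → .
    (4,1)@(9, 3): e=[-1,27,-12] → .
  covered (4 px):
    . X X X X . .
    . . . . . . .
    . . . . . . .
    . . . . . . .
T1:
  2·area = 32  (B↔C swapped to make it positive)
  edge (12, 0)→(4, 8): d=(-8,8) inclusive
  edge (4, 8)→(2, 6): d=(-2,-2) inclusive
  edge (2, 6)→(12, 0): d=(10,-6) inclusive
    (5,0)@(11, 1): e=[0,28,4] → X  [on edge]
    (6,0)@(13, 1): e=[-16,32,16] → .
    (3,1)@(7, 3): e=[16,16,0] → X  [on edge]
    (4,1)@(9, 3): e=[0,20,12] → X  [on edge]
    (5,1)@(11, 3): e=[-16,24,24] → .
    (0,2)@(1, 5): e=[48,0,-16] → .  [on edge]
    (2,2)@(5, 5): e=[16,8,8] → X
    (3,2)@(7, 5): e=[0,12,20] → X  [on edge]
    (4,2)@(9, 5): e=[-16,16,32] → .
    (1,3)@(3, 7): e=[16,0,16] → X  [on edge]
    (2,3)@(5, 7): e=[0,4,28] → X  [on edge]
    (3,3)@(7, 7): e=[-16,8,40] → .
  covered (7 px):
    . . . . . X .
    . . . X X . .
    . . X X . . .
    . X X . . . .

Z-buffer (winner per pixel, '.' = empty):
  . 0 0 0 0 1 .
  . . . 1 1 . .
  . . 1 1 . . .
  . 1 1 . . . .

Answer: -1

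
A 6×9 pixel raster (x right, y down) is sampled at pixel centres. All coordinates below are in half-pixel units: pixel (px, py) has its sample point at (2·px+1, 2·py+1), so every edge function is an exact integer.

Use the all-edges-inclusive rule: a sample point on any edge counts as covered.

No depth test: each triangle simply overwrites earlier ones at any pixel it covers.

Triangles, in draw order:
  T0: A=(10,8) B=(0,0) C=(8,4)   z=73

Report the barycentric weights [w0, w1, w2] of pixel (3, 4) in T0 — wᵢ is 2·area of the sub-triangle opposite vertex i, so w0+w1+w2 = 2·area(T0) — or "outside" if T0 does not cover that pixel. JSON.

T0:
  2·area = 24
  edge (10, 8)→(0, 0): d=(-10,-8) inclusive
  edge (0, 0)→(8, 4): d=(8,4) inclusive
  edge (8, 4)→(10, 8): d=(2,4) inclusive
    (2,1)@(5, 3): e=[10,4,10] → X
    (3,1)@(7, 3): e=[26,-4,2] → .
    (2,2)@(5, 5): e=[-10,20,14] → .
    (3,2)@(7, 5): e=[6,12,6] → X
    (4,2)@(9, 5): e=[22,4,-2] → .
    (3,3)@(7, 7): e=[-14,28,10] → .
    (4,3)@(9, 7): e=[2,20,2] → X
    (5,3)@(11, 7): e=[18,12,-6] → .
    (4,4)@(9, 9): e=[-18,36,6] → .
  covered (3 px):
    . . . . . .
    . . X . . .
    . . . X . .
    . . . . X .
    . . . . . .
    . . . . . .
    . . . . . .
    . . . . . .
    . . . . . .

Final: "outside"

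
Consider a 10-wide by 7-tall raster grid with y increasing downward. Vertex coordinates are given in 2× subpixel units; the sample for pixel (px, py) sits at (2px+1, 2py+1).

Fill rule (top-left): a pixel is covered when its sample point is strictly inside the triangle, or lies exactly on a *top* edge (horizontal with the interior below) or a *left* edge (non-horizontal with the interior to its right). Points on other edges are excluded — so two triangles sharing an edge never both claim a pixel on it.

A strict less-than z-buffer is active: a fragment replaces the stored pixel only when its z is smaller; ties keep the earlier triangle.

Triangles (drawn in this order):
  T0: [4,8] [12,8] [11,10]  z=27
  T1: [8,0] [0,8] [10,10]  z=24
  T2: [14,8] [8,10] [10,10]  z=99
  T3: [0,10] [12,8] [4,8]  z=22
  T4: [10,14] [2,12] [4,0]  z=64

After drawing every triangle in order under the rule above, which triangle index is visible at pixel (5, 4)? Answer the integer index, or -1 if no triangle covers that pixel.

T0:
  2·area = 16
  edge (4, 8)→(12, 8): d=(8,0) top-left  bias=+0
  edge (12, 8)→(11, 10): d=(-1,2) right/bottom  bias=-1
  edge (11, 10)→(4, 8): d=(-7,-2) top-left  bias=+0
    (4,4)@(9, 9): e=[8,5,3] → #
    (5,4)@(11, 9): e=[8,1,7] → #
    (6,4)@(13, 9): e=[8,-3,11] → ·
    (4,5)@(9, 11): e=[24,3,-11] → ·
    (5,5)@(11, 11): e=[24,-1,-7] → ·
  covered (2 px):
    · · · · · · · · · ·
    · · · · · · · · · ·
    · · · · · · · · · ·
    · · · · · · · · · ·
    · · · · # # · · · ·
    · · · · · · · · · ·
    · · · · · · · · · ·
T1:
  2·area = 96  (B↔C swapped to make it positive)
  edge (8, 0)→(10, 10): d=(2,10) right/bottom  bias=-1
  edge (10, 10)→(0, 8): d=(-10,-2) top-left  bias=+0
  edge (0, 8)→(8, 0): d=(8,-8) top-left  bias=+0
    (3,0)@(7, 1): e=[12,84,0] → #  [on edge]
    (4,0)@(9, 1): e=[-8,88,16] → ·
    (2,1)@(5, 3): e=[36,60,0] → #  [on edge]
    (4,1)@(9, 3): e=[-4,68,32] → ·
    (1,2)@(3, 5): e=[60,36,0] → #  [on edge]
    (4,2)@(9, 5): e=[0,48,48] → ·  [on edge]
    (0,3)@(1, 7): e=[84,12,0] → #  [on edge]
    (4,3)@(9, 7): e=[4,28,64] → #
    (5,3)@(11, 7): e=[-16,32,80] → ·
    (0,4)@(1, 9): e=[88,-8,16] → ·
    (1,4)@(3, 9): e=[68,-4,32] → ·
    (2,4)@(5, 9): e=[48,0,48] → #  [on edge]
    (7,5)@(15, 11): e=[-48,0,144] → ·  [on edge]
  covered (14 px):
    · · · # · · · · · ·
    · · # # · · · · · ·
    · # # # · · · · · ·
    # # # # # · · · · ·
    · · # # # · · · · ·
    · · · · · · · · · ·
    · · · · · · · · · ·
T2:
  2·area = 4  (B↔C swapped to make it positive)
  edge (14, 8)→(10, 10): d=(-4,2) right/bottom  bias=-1
  edge (10, 10)→(8, 10): d=(-2,0) right/bottom  bias=-1
  edge (8, 10)→(14, 8): d=(6,-2) top-left  bias=+0
    (8,3)@(17, 7): e=[-2,6,0] → ·  [on edge]
    (5,4)@(11, 9): e=[2,2,0] → #  [on edge]
    (6,4)@(13, 9): e=[-2,2,4] → ·
    (2,5)@(5, 11): e=[6,-2,0] → ·  [on edge]
    (5,5)@(11, 11): e=[-6,-2,12] → ·
  covered (1 px):
    · · · · · · · · · ·
    · · · · · · · · · ·
    · · · · · · · · · ·
    · · · · · · · · · ·
    · · · · · # · · · ·
    · · · · · · · · · ·
    · · · · · · · · · ·
T3:
  2·area = 16  (B↔C swapped to make it positive)
  edge (0, 10)→(4, 8): d=(4,-2) top-left  bias=+0
  edge (4, 8)→(12, 8): d=(8,0) top-left  bias=+0
  edge (12, 8)→(0, 10): d=(-12,2) right/bottom  bias=-1
    (1,4)@(3, 9): e=[2,8,6] → #
    (2,4)@(5, 9): e=[6,8,2] → #
    (3,4)@(7, 9): e=[10,8,-2] → ·
    (1,5)@(3, 11): e=[10,24,-18] → ·
    (2,5)@(5, 11): e=[14,24,-22] → ·
  covered (2 px):
    · · · · · · · · · ·
    · · · · · · · · · ·
    · · · · · · · · · ·
    · · · · · · · · · ·
    · # # · · · · · · ·
    · · · · · · · · · ·
    · · · · · · · · · ·
T4:
  2·area = 100
  edge (10, 14)→(2, 12): d=(-8,-2) top-left  bias=+0
  edge (2, 12)→(4, 0): d=(2,-12) top-left  bias=+0
  edge (4, 0)→(10, 14): d=(6,14) right/bottom  bias=-1
    (2,1)@(5, 3): e=[78,18,4] → #
    (3,1)@(7, 3): e=[82,42,-24] → ·
    (2,2)@(5, 5): e=[62,22,16] → #
    (3,2)@(7, 5): e=[66,46,-12] → ·
    (1,3)@(3, 7): e=[42,2,56] → #
    (3,3)@(7, 7): e=[50,50,0] → ·  [on edge]
    (1,4)@(3, 9): e=[26,6,68] → #
    (3,4)@(7, 9): e=[34,54,12] → #
    (4,4)@(9, 9): e=[38,78,-16] → ·
    (1,5)@(3, 11): e=[10,10,80] → #
    (4,5)@(9, 11): e=[22,82,-4] → ·
    (1,6)@(3, 13): e=[-6,14,92] → ·
  covered (12 px):
    · · · · · · · · · ·
    · · # · · · · · · ·
    · · # · · · · · · ·
    · # # · · · · · · ·
    · # # # · · · · · ·
    · # # # · · · · · ·
    · · · # # · · · · ·

Z-buffer (winner per pixel, '.' = empty):
  . . . 1 . . . . . .
  . . 1 1 . . . . . .
  . 1 1 1 . . . . . .
  1 1 1 1 1 . . . . .
  . 3 3 1 1 0 . . . .
  . 4 4 4 . . . . . .
  . . . 4 4 . . . . .

Final: 0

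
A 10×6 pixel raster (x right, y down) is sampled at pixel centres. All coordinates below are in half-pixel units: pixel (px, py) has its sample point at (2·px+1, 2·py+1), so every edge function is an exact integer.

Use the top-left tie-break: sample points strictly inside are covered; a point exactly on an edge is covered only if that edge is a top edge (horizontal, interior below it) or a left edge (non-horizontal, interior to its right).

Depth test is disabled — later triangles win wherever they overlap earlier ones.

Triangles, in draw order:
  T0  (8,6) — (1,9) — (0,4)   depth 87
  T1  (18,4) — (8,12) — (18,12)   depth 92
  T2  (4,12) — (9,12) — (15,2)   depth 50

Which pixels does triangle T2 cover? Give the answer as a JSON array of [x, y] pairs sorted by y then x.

T0:
  2·area = 38
  edge (8, 6)→(1, 9): d=(-7,3) right/bottom  bias=-1
  edge (1, 9)→(0, 4): d=(-1,-5) top-left  bias=+0
  edge (0, 4)→(8, 6): d=(8,2) right/bottom  bias=-1
    (7,1)@(15, 3): e=[0,76,-38] → ·  [on edge]
    (0,2)@(1, 5): e=[28,4,6] → #
    (1,2)@(3, 5): e=[22,14,2] → #
    (2,2)@(5, 5): e=[16,24,-2] → ·
    (0,3)@(1, 7): e=[14,2,22] → #
    (2,3)@(5, 7): e=[2,22,14] → #
    (3,3)@(7, 7): e=[-4,32,10] → ·
    (0,4)@(1, 9): e=[0,0,38] → ·  [on edge]
    (1,4)@(3, 9): e=[-6,10,34] → ·
    (2,4)@(5, 9): e=[-12,20,30] → ·
  covered (5 px):
    · · · · · · · · · ·
    · · · · · · · · · ·
    # # · · · · · · · ·
    # # # · · · · · · ·
    · · · · · · · · · ·
    · · · · · · · · · ·
T1:
  2·area = 80  (B↔C swapped to make it positive)
  edge (18, 4)→(18, 12): d=(0,8) right/bottom  bias=-1
  edge (18, 12)→(8, 12): d=(-10,0) right/bottom  bias=-1
  edge (8, 12)→(18, 4): d=(10,-8) top-left  bias=+0
    (8,2)@(17, 5): e=[8,70,2] → #
    (9,2)@(19, 5): e=[-8,70,18] → ·
    (7,3)@(15, 7): e=[24,50,6] → #
    (9,3)@(19, 7): e=[-8,50,38] → ·
    (6,4)@(13, 9): e=[40,30,10] → #
    (9,4)@(19, 9): e=[-8,30,58] → ·
    (5,5)@(11, 11): e=[56,10,14] → #
    (9,5)@(19, 11): e=[-8,10,78] → ·
  covered (10 px):
    · · · · · · · · · ·
    · · · · · · · · · ·
    · · · · · · · · # ·
    · · · · · · · # # ·
    · · · · · · # # # ·
    · · · · · # # # # ·
T2:
  2·area = 50  (B↔C swapped to make it positive)
  edge (4, 12)→(15, 2): d=(11,-10) top-left  bias=+0
  edge (15, 2)→(9, 12): d=(-6,10) right/bottom  bias=-1
  edge (9, 12)→(4, 12): d=(-5,0) right/bottom  bias=-1
    (6,2)@(13, 5): e=[13,2,35] → #
    (7,2)@(15, 5): e=[33,-18,35] → ·
    (5,3)@(11, 7): e=[15,10,25] → #
    (6,3)@(13, 7): e=[35,-10,25] → ·
    (4,4)@(9, 9): e=[17,18,15] → #
    (5,4)@(11, 9): e=[37,-2,15] → ·
    (3,5)@(7, 11): e=[19,26,5] → #
    (5,5)@(11, 11): e=[59,-14,5] → ·
  covered (5 px):
    · · · · · · · · · ·
    · · · · · · · · · ·
    · · · · · · # · · ·
    · · · · · # · · · ·
    · · · · # · · · · ·
    · · · # # · · · · ·

Result: [[6,2],[5,3],[4,4],[3,5],[4,5]]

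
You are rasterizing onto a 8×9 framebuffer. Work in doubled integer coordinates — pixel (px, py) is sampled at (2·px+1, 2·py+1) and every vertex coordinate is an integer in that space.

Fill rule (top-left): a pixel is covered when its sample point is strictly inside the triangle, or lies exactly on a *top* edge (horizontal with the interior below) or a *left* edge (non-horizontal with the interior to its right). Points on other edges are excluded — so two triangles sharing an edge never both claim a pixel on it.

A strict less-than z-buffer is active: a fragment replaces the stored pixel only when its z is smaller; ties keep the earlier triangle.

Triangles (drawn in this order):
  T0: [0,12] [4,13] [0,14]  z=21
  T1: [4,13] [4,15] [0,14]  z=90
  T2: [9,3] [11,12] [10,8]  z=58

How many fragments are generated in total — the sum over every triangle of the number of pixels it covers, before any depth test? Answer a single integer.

T0:
  2·area = 8
  edge (0, 12)→(4, 13): d=(4,1) right/bottom  bias=-1
  edge (4, 13)→(0, 14): d=(-4,1) right/bottom  bias=-1
  edge (0, 14)→(0, 12): d=(0,-2) top-left  bias=+0
    (0,6)@(1, 13): e=[3,3,2] → #
    (1,6)@(3, 13): e=[1,1,6] → #
    (2,6)@(5, 13): e=[-1,-1,10] → ·
    (0,7)@(1, 15): e=[11,-5,2] → ·
    (1,7)@(3, 15): e=[9,-7,6] → ·
  covered (2 px):
    · · · · · · · ·
    · · · · · · · ·
    · · · · · · · ·
    · · · · · · · ·
    · · · · · · · ·
    · · · · · · · ·
    # # · · · · · ·
    · · · · · · · ·
    · · · · · · · ·
T1:
  2·area = 8
  edge (4, 13)→(4, 15): d=(0,2) right/bottom  bias=-1
  edge (4, 15)→(0, 14): d=(-4,-1) top-left  bias=+0
  edge (0, 14)→(4, 13): d=(4,-1) top-left  bias=+0
  covered (0 px):
    · · · · · · · ·
    · · · · · · · ·
    · · · · · · · ·
    · · · · · · · ·
    · · · · · · · ·
    · · · · · · · ·
    · · · · · · · ·
    · · · · · · · ·
    · · · · · · · ·
T2:
  2·area = 1
  edge (9, 3)→(11, 12): d=(2,9) right/bottom  bias=-1
  edge (11, 12)→(10, 8): d=(-1,-4) top-left  bias=+0
  edge (10, 8)→(9, 3): d=(-1,-5) top-left  bias=+0
    (4,1)@(9, 3): e=[0,1,0] → ·  [on edge]
    (5,6)@(11, 13): e=[2,-1,0] → ·  [on edge]
  covered (0 px):
    · · · · · · · ·
    · · · · · · · ·
    · · · · · · · ·
    · · · · · · · ·
    · · · · · · · ·
    · · · · · · · ·
    · · · · · · · ·
    · · · · · · · ·
    · · · · · · · ·

Answer: 2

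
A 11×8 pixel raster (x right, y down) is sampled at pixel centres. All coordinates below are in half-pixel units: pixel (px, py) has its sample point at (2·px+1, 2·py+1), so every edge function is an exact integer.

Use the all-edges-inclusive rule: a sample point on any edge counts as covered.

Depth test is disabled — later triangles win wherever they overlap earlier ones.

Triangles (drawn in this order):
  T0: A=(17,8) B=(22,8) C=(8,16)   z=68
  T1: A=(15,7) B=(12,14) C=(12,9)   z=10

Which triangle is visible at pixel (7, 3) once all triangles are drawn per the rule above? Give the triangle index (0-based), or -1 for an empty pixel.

T0:
  2·area = 40
  edge (17, 8)→(22, 8): d=(5,0) inclusive
  edge (22, 8)→(8, 16): d=(-14,8) inclusive
  edge (8, 16)→(17, 8): d=(9,-8) inclusive
    (8,4)@(17, 9): e=[5,26,9] → X
    (9,4)@(19, 9): e=[5,10,25] → X
    (10,4)@(21, 9): e=[5,-6,41] → .
    (7,5)@(15, 11): e=[15,14,11] → X
    (8,5)@(17, 11): e=[15,-2,27] → .
    (9,5)@(19, 11): e=[15,-18,43] → .
    (6,6)@(13, 13): e=[25,2,13] → X
    (7,6)@(15, 13): e=[25,-14,29] → .
    (6,7)@(13, 15): e=[35,-26,31] → .
  covered (4 px):
    . . . . . . . . . . .
    . . . . . . . . . . .
    . . . . . . . . . . .
    . . . . . . . . . . .
    . . . . . . . . X X .
    . . . . . . . X . . .
    . . . . . . X . . . .
    . . . . . . . . . . .
T1:
  2·area = 15
  edge (15, 7)→(12, 14): d=(-3,7) inclusive
  edge (12, 14)→(12, 9): d=(0,-5) inclusive
  edge (12, 9)→(15, 7): d=(3,-2) inclusive
    (10,1)@(21, 3): e=[-30,45,0] → .  [on edge]
    (7,3)@(15, 7): e=[0,15,0] → X  [on edge]
    (8,3)@(17, 7): e=[-14,25,4] → .
    (6,4)@(13, 9): e=[8,5,2] → X
    (7,4)@(15, 9): e=[-6,15,6] → .
    (4,5)@(9, 11): e=[30,-15,0] → .  [on edge]
    (6,5)@(13, 11): e=[2,5,8] → X
    (7,5)@(15, 11): e=[-12,15,12] → .
    (6,6)@(13, 13): e=[-4,5,14] → .
    (1,7)@(3, 15): e=[60,-45,0] → .  [on edge]
  covered (3 px):
    . . . . . . . . . . .
    . . . . . . . . . . .
    . . . . . . . . . . .
    . . . . . . . X . . .
    . . . . . . X . . . .
    . . . . . . X . . . .
    . . . . . . . . . . .
    . . . . . . . . . . .

Z-buffer (winner per pixel, '.' = empty):
  . . . . . . . . . . .
  . . . . . . . . . . .
  . . . . . . . . . . .
  . . . . . . . 1 . . .
  . . . . . . 1 . 0 0 .
  . . . . . . 1 0 . . .
  . . . . . . 0 . . . .
  . . . . . . . . . . .

Final: 1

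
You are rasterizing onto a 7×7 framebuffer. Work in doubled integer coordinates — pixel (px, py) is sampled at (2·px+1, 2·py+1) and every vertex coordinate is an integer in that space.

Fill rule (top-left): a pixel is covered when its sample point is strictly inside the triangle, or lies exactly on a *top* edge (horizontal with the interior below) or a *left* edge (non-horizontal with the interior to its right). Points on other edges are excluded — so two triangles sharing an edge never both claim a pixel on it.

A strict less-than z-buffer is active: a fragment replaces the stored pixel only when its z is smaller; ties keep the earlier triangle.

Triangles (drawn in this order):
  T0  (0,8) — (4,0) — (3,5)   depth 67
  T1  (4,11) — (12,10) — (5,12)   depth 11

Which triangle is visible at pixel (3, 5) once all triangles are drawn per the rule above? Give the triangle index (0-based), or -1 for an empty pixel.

T0:
  2·area = 12
  edge (0, 8)→(4, 0): d=(4,-8) top-left  bias=+0
  edge (4, 0)→(3, 5): d=(-1,5) right/bottom  bias=-1
  edge (3, 5)→(0, 8): d=(-3,3) right/bottom  bias=-1
    (3,0)@(7, 1): e=[28,-16,0] → .  [on edge]
    (1,1)@(3, 3): e=[4,2,6] → X
    (2,1)@(5, 3): e=[20,-8,0] → .  [on edge]
    (1,2)@(3, 5): e=[12,0,0] → .  [on edge]
    (0,3)@(1, 7): e=[4,8,0] → .  [on edge]
  covered (1 px):
    . . . . . . .
    . X . . . . .
    . . . . . . .
    . . . . . . .
    . . . . . . .
    . . . . . . .
    . . . . . . .
T1:
  2·area = 9
  edge (4, 11)→(12, 10): d=(8,-1) top-left  bias=+0
  edge (12, 10)→(5, 12): d=(-7,2) right/bottom  bias=-1
  edge (5, 12)→(4, 11): d=(-1,-1) top-left  bias=+0
    (2,5)@(5, 11): e=[1,7,1] → X
    (3,5)@(7, 11): e=[3,3,3] → X
    (4,5)@(9, 11): e=[5,-1,5] → .
    (2,6)@(5, 13): e=[17,-7,-1] → .
    (3,6)@(7, 13): e=[19,-11,1] → .
  covered (2 px):
    . . . . . . .
    . . . . . . .
    . . . . . . .
    . . . . . . .
    . . . . . . .
    . . X X . . .
    . . . . . . .

Z-buffer (winner per pixel, '.' = empty):
  . . . . . . .
  . 0 . . . . .
  . . . . . . .
  . . . . . . .
  . . . . . . .
  . . 1 1 . . .
  . . . . . . .

Result: 1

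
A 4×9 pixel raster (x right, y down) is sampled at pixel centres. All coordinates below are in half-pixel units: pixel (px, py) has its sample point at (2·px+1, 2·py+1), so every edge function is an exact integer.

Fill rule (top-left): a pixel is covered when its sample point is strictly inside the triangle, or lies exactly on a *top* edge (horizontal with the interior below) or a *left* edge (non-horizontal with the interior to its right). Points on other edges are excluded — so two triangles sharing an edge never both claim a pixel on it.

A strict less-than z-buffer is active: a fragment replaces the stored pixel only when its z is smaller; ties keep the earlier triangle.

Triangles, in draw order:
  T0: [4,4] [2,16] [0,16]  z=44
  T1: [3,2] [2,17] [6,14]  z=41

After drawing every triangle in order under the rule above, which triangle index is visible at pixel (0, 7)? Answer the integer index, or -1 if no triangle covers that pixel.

T0:
  2·area = 24
  edge (4, 4)→(2, 16): d=(-2,12) right/bottom  bias=-1
  edge (2, 16)→(0, 16): d=(-2,0) right/bottom  bias=-1
  edge (0, 16)→(4, 4): d=(4,-12) top-left  bias=+0
    (2,0)@(5, 1): e=[-6,30,0] → .  [on edge]
    (1,3)@(3, 7): e=[6,18,0] → X  [on edge]
    (2,3)@(5, 7): e=[-18,18,24] → .
    (1,4)@(3, 9): e=[2,14,8] → X
    (2,4)@(5, 9): e=[-22,14,32] → .
    (1,5)@(3, 11): e=[-2,10,16] → .
    (0,6)@(1, 13): e=[18,6,0] → X  [on edge]
    (1,6)@(3, 13): e=[-6,6,24] → .
    (0,7)@(1, 15): e=[14,2,8] → X
    (1,7)@(3, 15): e=[-10,2,32] → .
    (0,8)@(1, 17): e=[10,-2,16] → .
  covered (4 px):
    . . . .
    . . . .
    . . . .
    . X . .
    . X . .
    . . . .
    X . . .
    X . . .
    . . . .
T1:
  2·area = 57  (B↔C swapped to make it positive)
  edge (3, 2)→(6, 14): d=(3,12) right/bottom  bias=-1
  edge (6, 14)→(2, 17): d=(-4,3) right/bottom  bias=-1
  edge (2, 17)→(3, 2): d=(1,-15) top-left  bias=+0
    (1,1)@(3, 3): e=[3,53,1] → X
    (2,1)@(5, 3): e=[-21,47,31] → .
    (1,2)@(3, 5): e=[9,45,3] → X
    (2,2)@(5, 5): e=[-15,39,33] → .
    (1,3)@(3, 7): e=[15,37,5] → X
    (2,3)@(5, 7): e=[-9,31,35] → .
    (1,4)@(3, 9): e=[21,29,7] → X
    (2,4)@(5, 9): e=[-3,23,37] → .
    (1,5)@(3, 11): e=[27,21,9] → X
    (2,5)@(5, 11): e=[3,15,39] → X
    (3,5)@(7, 11): e=[-21,9,69] → .
    (1,6)@(3, 13): e=[33,13,11] → X
  covered (9 px):
    . . . .
    . X . .
    . X . .
    . X . .
    . X . .
    . X X .
    . X X .
    . X . .
    . . . .

Z-buffer (winner per pixel, '.' = empty):
  . . . .
  . 1 . .
  . 1 . .
  . 1 . .
  . 1 . .
  . 1 1 .
  0 1 1 .
  0 1 . .
  . . . .

Result: 0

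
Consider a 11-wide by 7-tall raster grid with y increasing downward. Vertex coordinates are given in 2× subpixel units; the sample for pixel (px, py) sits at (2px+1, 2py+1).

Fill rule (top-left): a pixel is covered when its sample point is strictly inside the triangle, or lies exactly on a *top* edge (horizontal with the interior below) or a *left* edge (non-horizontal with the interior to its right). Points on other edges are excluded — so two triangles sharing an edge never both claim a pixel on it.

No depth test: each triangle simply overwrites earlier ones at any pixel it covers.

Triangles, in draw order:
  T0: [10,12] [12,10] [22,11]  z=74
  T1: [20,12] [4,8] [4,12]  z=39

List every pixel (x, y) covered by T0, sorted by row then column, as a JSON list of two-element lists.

T0:
  2·area = 22
  edge (10, 12)→(12, 10): d=(2,-2) top-left  bias=+0
  edge (12, 10)→(22, 11): d=(10,1) right/bottom  bias=-1
  edge (22, 11)→(10, 12): d=(-12,1) right/bottom  bias=-1
    (10,0)@(21, 1): e=[0,-99,121] → .  [on edge]
    (9,1)@(19, 3): e=[0,-77,99] → .  [on edge]
    (8,2)@(17, 5): e=[0,-55,77] → .  [on edge]
    (7,3)@(15, 7): e=[0,-33,55] → .  [on edge]
    (6,4)@(13, 9): e=[0,-11,33] → .  [on edge]
    (5,5)@(11, 11): e=[0,11,11] → X  [on edge]
    (6,5)@(13, 11): e=[4,9,9] → X
    (7,5)@(15, 11): e=[8,7,7] → X
    (8,5)@(17, 11): e=[12,5,5] → X
    (9,5)@(19, 11): e=[16,3,3] → X
    (10,5)@(21, 11): e=[20,1,1] → X
    (4,6)@(9, 13): e=[0,33,-11] → .  [on edge]
  covered (6 px):
    . . . . . . . . . . .
    . . . . . . . . . . .
    . . . . . . . . . . .
    . . . . . . . . . . .
    . . . . . . . . . . .
    . . . . . X X X X X X
    . . . . . . . . . . .
T1:
  2·area = 64  (B↔C swapped to make it positive)
  edge (20, 12)→(4, 12): d=(-16,0) right/bottom  bias=-1
  edge (4, 12)→(4, 8): d=(0,-4) top-left  bias=+0
  edge (4, 8)→(20, 12): d=(16,4) right/bottom  bias=-1
    (2,4)@(5, 9): e=[48,4,12] → X
    (3,4)@(7, 9): e=[48,12,4] → X
    (4,4)@(9, 9): e=[48,20,-4] → .
    (2,5)@(5, 11): e=[16,4,44] → X
    (4,5)@(9, 11): e=[16,20,28] → X
    (5,5)@(11, 11): e=[16,28,20] → X
    (6,5)@(13, 11): e=[16,36,12] → X
    (7,5)@(15, 11): e=[16,44,4] → X
    (8,5)@(17, 11): e=[16,52,-4] → .
    (2,6)@(5, 13): e=[-16,4,76] → .
    (3,6)@(7, 13): e=[-16,12,68] → .
    (4,6)@(9, 13): e=[-16,20,60] → .
  covered (8 px):
    . . . . . . . . . . .
    . . . . . . . . . . .
    . . . . . . . . . . .
    . . . . . . . . . . .
    . . X X . . . . . . .
    . . X X X X X X . . .
    . . . . . . . . . . .

Result: [[5,5],[6,5],[7,5],[8,5],[9,5],[10,5]]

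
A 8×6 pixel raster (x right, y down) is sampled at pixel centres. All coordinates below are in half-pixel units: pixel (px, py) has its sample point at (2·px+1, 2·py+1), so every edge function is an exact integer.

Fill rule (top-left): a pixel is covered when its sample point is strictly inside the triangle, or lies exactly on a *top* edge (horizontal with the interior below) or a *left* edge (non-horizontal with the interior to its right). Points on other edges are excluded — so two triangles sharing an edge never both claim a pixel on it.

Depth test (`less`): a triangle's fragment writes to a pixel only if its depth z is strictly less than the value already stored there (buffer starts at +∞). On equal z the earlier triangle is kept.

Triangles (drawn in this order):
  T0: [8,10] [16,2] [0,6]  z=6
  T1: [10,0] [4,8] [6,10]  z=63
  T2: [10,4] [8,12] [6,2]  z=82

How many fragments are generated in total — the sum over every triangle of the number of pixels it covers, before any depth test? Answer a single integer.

T0:
  2·area = 96  (B↔C swapped to make it positive)
  edge (8, 10)→(0, 6): d=(-8,-4) top-left  bias=+0
  edge (0, 6)→(16, 2): d=(16,-4) top-left  bias=+0
  edge (16, 2)→(8, 10): d=(-8,8) right/bottom  bias=-1
    (6,1)@(13, 3): e=[76,4,16] → #
    (7,1)@(15, 3): e=[84,12,0] → ·  [on edge]
    (2,2)@(5, 5): e=[28,4,64] → #
    (3,2)@(7, 5): e=[36,12,48] → #
    (4,2)@(9, 5): e=[44,20,32] → #
    (5,2)@(11, 5): e=[52,28,16] → #
    (6,2)@(13, 5): e=[60,36,0] → ·  [on edge]
    (1,3)@(3, 7): e=[4,28,64] → #
    (5,3)@(11, 7): e=[36,60,0] → ·  [on edge]
    (1,4)@(3, 9): e=[-12,60,48] → ·
    (2,4)@(5, 9): e=[-4,68,32] → ·
    (3,4)@(7, 9): e=[4,76,16] → #
    (4,4)@(9, 9): e=[12,84,0] → ·  [on edge]
    (3,5)@(7, 11): e=[-12,108,0] → ·  [on edge]
  covered (10 px):
    · · · · · · · ·
    · · · · · · # ·
    · · # # # # · ·
    · # # # # · · ·
    · · · # · · · ·
    · · · · · · · ·
T1:
  2·area = 28  (B↔C swapped to make it positive)
  edge (10, 0)→(6, 10): d=(-4,10) right/bottom  bias=-1
  edge (6, 10)→(4, 8): d=(-2,-2) top-left  bias=+0
  edge (4, 8)→(10, 0): d=(6,-8) top-left  bias=+0
    (0,2)@(1, 5): e=[70,0,-42] → ·  [on edge]
    (3,2)@(7, 5): e=[10,12,6] → #
    (4,2)@(9, 5): e=[-10,16,22] → ·
    (1,3)@(3, 7): e=[42,0,-14] → ·  [on edge]
    (2,3)@(5, 7): e=[22,4,2] → #
    (4,3)@(9, 7): e=[-18,12,34] → ·
    (2,4)@(5, 9): e=[14,0,14] → #  [on edge]
    (3,4)@(7, 9): e=[-6,4,30] → ·
    (2,5)@(5, 11): e=[6,-4,26] → ·
    (3,5)@(7, 11): e=[-14,0,42] → ·  [on edge]
  covered (4 px):
    · · · · · · · ·
    · · · · · · · ·
    · · · # · · · ·
    · · # # · · · ·
    · · # · · · · ·
    · · · · · · · ·
T2:
  2·area = 36
  edge (10, 4)→(8, 12): d=(-2,8) right/bottom  bias=-1
  edge (8, 12)→(6, 2): d=(-2,-10) top-left  bias=+0
  edge (6, 2)→(10, 4): d=(4,2) right/bottom  bias=-1
    (3,1)@(7, 3): e=[26,8,2] → #
    (4,1)@(9, 3): e=[10,28,-2] → ·
    (3,2)@(7, 5): e=[22,4,10] → #
    (4,2)@(9, 5): e=[6,24,6] → #
    (5,2)@(11, 5): e=[-10,44,2] → ·
    (3,3)@(7, 7): e=[18,0,18] → #  [on edge]
    (5,3)@(11, 7): e=[-14,40,10] → ·
    (3,4)@(7, 9): e=[14,-4,26] → ·
    (4,4)@(9, 9): e=[-2,16,22] → ·
  covered (5 px):
    · · · · · · · ·
    · · · # · · · ·
    · · · # # · · ·
    · · · # # · · ·
    · · · · · · · ·
    · · · · · · · ·

Answer: 19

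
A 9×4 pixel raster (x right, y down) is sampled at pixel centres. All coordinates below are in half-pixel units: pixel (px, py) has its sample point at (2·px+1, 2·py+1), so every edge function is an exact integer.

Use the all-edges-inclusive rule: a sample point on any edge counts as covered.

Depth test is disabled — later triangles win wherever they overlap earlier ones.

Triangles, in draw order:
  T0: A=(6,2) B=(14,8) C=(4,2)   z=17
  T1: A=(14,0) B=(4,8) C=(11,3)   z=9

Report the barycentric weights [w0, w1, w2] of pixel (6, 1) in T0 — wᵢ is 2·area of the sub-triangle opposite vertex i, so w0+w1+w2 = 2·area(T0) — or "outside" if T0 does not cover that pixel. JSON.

T0:
  2·area = 12
  edge (6, 2)→(14, 8): d=(8,6) inclusive
  edge (14, 8)→(4, 2): d=(-10,-6) inclusive
  edge (4, 2)→(6, 2): d=(2,0) inclusive
    (3,1)@(7, 3): e=[2,8,2] → #
    (4,1)@(9, 3): e=[-10,20,2] → ·
    (3,2)@(7, 5): e=[18,-12,6] → ·
    (4,2)@(9, 5): e=[6,0,6] → #  [on edge]
    (5,2)@(11, 5): e=[-6,12,6] → ·
    (4,3)@(9, 7): e=[22,-20,10] → ·
  covered (2 px):
    · · · · · · · · ·
    · · · # · · · · ·
    · · · · # · · · ·
    · · · · · · · · ·
T1:
  2·area = 6  (B↔C swapped to make it positive)
  edge (14, 0)→(11, 3): d=(-3,3) inclusive
  edge (11, 3)→(4, 8): d=(-7,5) inclusive
  edge (4, 8)→(14, 0): d=(10,-8) inclusive
    (6,0)@(13, 1): e=[0,4,2] → #  [on edge]
    (7,0)@(15, 1): e=[-6,-6,18] → ·
    (5,1)@(11, 3): e=[0,0,6] → #  [on edge]
    (6,1)@(13, 3): e=[-6,-10,22] → ·
    (4,2)@(9, 5): e=[0,-4,10] → ·  [on edge]
    (5,2)@(11, 5): e=[-6,-14,26] → ·
    (3,3)@(7, 7): e=[0,-8,14] → ·  [on edge]
  covered (2 px):
    · · · · · · # · ·
    · · · · · # · · ·
    · · · · · · · · ·
    · · · · · · · · ·

Final: "outside"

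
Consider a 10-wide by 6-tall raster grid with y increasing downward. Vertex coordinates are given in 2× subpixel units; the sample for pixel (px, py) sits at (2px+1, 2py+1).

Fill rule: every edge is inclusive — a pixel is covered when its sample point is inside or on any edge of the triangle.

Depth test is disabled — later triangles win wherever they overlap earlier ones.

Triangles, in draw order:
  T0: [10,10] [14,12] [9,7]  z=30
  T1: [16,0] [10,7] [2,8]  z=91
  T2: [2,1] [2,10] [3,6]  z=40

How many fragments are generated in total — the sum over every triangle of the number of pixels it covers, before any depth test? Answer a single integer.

T0:
  2·area = 10  (B↔C swapped to make it positive)
  edge (10, 10)→(9, 7): d=(-1,-3) inclusive
  edge (9, 7)→(14, 12): d=(5,5) inclusive
  edge (14, 12)→(10, 10): d=(-4,-2) inclusive
    (1,0)@(3, 1): e=[-12,0,22] → ·  [on edge]
    (3,0)@(7, 1): e=[0,-20,30] → ·  [on edge]
    (2,1)@(5, 3): e=[-8,0,18] → ·  [on edge]
    (3,2)@(7, 5): e=[-4,0,14] → ·  [on edge]
    (4,3)@(9, 7): e=[0,0,10] → █  [on edge]
    (5,3)@(11, 7): e=[6,-10,14] → ·
    (4,4)@(9, 9): e=[-2,10,2] → ·
    (5,4)@(11, 9): e=[4,0,6] → █  [on edge]
    (6,4)@(13, 9): e=[10,-10,10] → ·
    (5,5)@(11, 11): e=[2,10,-2] → ·
    (6,5)@(13, 11): e=[8,0,2] → █  [on edge]
    (7,5)@(15, 11): e=[14,-10,6] → ·
  covered (3 px):
    · · · · · · · · · ·
    · · · · · · · · · ·
    · · · · · · · · · ·
    · · · · █ · · · · ·
    · · · · · █ · · · ·
    · · · · · · █ · · ·
T1:
  2·area = 50
  edge (16, 0)→(10, 7): d=(-6,7) inclusive
  edge (10, 7)→(2, 8): d=(-8,1) inclusive
  edge (2, 8)→(16, 0): d=(14,-8) inclusive
    (7,0)@(15, 1): e=[1,43,6] → █
    (8,0)@(17, 1): e=[-13,41,22] → ·
    (5,1)@(11, 3): e=[17,31,2] → █
    (6,1)@(13, 3): e=[3,29,18] → █
    (7,1)@(15, 3): e=[-11,27,34] → ·
    (4,2)@(9, 5): e=[19,17,14] → █
    (6,2)@(13, 5): e=[-9,13,46] → ·
    (2,3)@(5, 7): e=[35,5,10] → █
    (3,3)@(7, 7): e=[21,3,26] → █
    (5,3)@(11, 7): e=[-7,-1,58] → ·
    (2,4)@(5, 9): e=[23,-11,38] → ·
    (3,4)@(7, 9): e=[9,-13,54] → ·
  covered (8 px):
    · · · · · · · █ · ·
    · · · · · █ █ · · ·
    · · · · █ █ · · · ·
    · · █ █ █ · · · · ·
    · · · · · · · · · ·
    · · · · · · · · · ·
T2:
  2·area = 9  (B↔C swapped to make it positive)
  edge (2, 1)→(3, 6): d=(1,5) inclusive
  edge (3, 6)→(2, 10): d=(-1,4) inclusive
  edge (2, 10)→(2, 1): d=(0,-9) inclusive
  covered (0 px):
    · · · · · · · · · ·
    · · · · · · · · · ·
    · · · · · · · · · ·
    · · · · · · · · · ·
    · · · · · · · · · ·
    · · · · · · · · · ·

Answer: 11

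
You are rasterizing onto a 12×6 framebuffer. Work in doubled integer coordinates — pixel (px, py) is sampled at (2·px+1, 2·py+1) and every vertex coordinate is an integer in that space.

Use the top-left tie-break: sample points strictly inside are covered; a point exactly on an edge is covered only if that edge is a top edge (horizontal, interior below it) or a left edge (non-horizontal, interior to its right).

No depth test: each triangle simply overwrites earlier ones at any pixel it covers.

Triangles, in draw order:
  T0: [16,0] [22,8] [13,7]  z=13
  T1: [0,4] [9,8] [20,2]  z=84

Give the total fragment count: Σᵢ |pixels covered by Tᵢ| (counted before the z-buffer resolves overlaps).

T0:
  2·area = 66
  edge (16, 0)→(22, 8): d=(6,8) right/bottom  bias=-1
  edge (22, 8)→(13, 7): d=(-9,-1) top-left  bias=+0
  edge (13, 7)→(16, 0): d=(3,-7) top-left  bias=+0
    (7,1)@(15, 3): e=[26,38,2] → X
    (8,1)@(17, 3): e=[10,40,16] → X
    (9,1)@(19, 3): e=[-6,42,30] → .
    (7,2)@(15, 5): e=[38,20,8] → X
    (9,2)@(19, 5): e=[6,24,36] → X
    (10,2)@(21, 5): e=[-10,26,50] → .
    (6,3)@(13, 7): e=[66,0,0] → X  [on edge]
    (10,3)@(21, 7): e=[2,8,56] → X
    (11,3)@(23, 7): e=[-14,10,70] → .
    (6,4)@(13, 9): e=[78,-18,6] → .
    (7,4)@(15, 9): e=[62,-16,20] → .
    (8,4)@(17, 9): e=[46,-14,34] → .
  covered (10 px):
    . . . . . . . . . . . .
    . . . . . . . X X . . .
    . . . . . . . X X X . .
    . . . . . . X X X X X .
    . . . . . . . . . . . .
    . . . . . . . . . . . .
T1:
  2·area = 98  (B↔C swapped to make it positive)
  edge (0, 4)→(20, 2): d=(20,-2) top-left  bias=+0
  edge (20, 2)→(9, 8): d=(-11,6) right/bottom  bias=-1
  edge (9, 8)→(0, 4): d=(-9,-4) top-left  bias=+0
    (5,1)@(11, 3): e=[2,43,53] → X
    (6,1)@(13, 3): e=[6,31,61] → X
    (7,1)@(15, 3): e=[10,19,69] → X
    (8,1)@(17, 3): e=[14,7,77] → X
    (9,1)@(19, 3): e=[18,-5,85] → .
    (1,2)@(3, 5): e=[26,69,3] → X
    (2,2)@(5, 5): e=[30,57,11] → X
    (3,2)@(7, 5): e=[34,45,19] → X
    (4,2)@(9, 5): e=[38,33,27] → X
    (7,2)@(15, 5): e=[50,-3,51] → .
    (8,2)@(17, 5): e=[54,-15,59] → .
    (1,3)@(3, 7): e=[66,47,-15] → .
  covered (12 px):
    . . . . . . . . . . . .
    . . . . . X X X X . . .
    . X X X X X X . . . . .
    . . . X X . . . . . . .
    . . . . . . . . . . . .
    . . . . . . . . . . . .

Result: 22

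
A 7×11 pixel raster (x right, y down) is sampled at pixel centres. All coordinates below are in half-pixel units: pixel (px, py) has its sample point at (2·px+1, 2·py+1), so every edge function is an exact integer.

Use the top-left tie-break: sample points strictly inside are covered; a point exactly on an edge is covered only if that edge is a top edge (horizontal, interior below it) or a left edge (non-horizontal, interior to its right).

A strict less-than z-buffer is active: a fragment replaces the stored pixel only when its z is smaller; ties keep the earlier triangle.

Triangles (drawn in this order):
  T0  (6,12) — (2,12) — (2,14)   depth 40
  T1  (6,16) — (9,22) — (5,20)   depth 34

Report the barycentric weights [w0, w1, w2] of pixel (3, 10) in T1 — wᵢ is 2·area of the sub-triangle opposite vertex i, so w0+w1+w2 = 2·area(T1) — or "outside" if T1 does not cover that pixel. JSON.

T0:
  2·area = 8  (B↔C swapped to make it positive)
  edge (6, 12)→(2, 14): d=(-4,2) right/bottom  bias=-1
  edge (2, 14)→(2, 12): d=(0,-2) top-left  bias=+0
  edge (2, 12)→(6, 12): d=(4,0) top-left  bias=+0
    (1,6)@(3, 13): e=[2,2,4] → █
    (2,6)@(5, 13): e=[-2,6,4] → ·
    (1,7)@(3, 15): e=[-6,2,12] → ·
  covered (1 px):
    · · · · · · ·
    · · · · · · ·
    · · · · · · ·
    · · · · · · ·
    · · · · · · ·
    · · · · · · ·
    · █ · · · · ·
    · · · · · · ·
    · · · · · · ·
    · · · · · · ·
    · · · · · · ·
T1:
  2·area = 18
  edge (6, 16)→(9, 22): d=(3,6) right/bottom  bias=-1
  edge (9, 22)→(5, 20): d=(-4,-2) top-left  bias=+0
  edge (5, 20)→(6, 16): d=(1,-4) top-left  bias=+0
    (1,9)@(3, 19): e=[27,0,-9] → ·  [on edge]
    (3,9)@(7, 19): e=[3,8,7] → █
    (4,9)@(9, 19): e=[-9,12,15] → ·
    (3,10)@(7, 21): e=[9,0,9] → █  [on edge]
    (4,10)@(9, 21): e=[-3,4,17] → ·
  covered (2 px):
    · · · · · · ·
    · · · · · · ·
    · · · · · · ·
    · · · · · · ·
    · · · · · · ·
    · · · · · · ·
    · · · · · · ·
    · · · · · · ·
    · · · · · · ·
    · · · █ · · ·
    · · · █ · · ·

Result: [0,9,9]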